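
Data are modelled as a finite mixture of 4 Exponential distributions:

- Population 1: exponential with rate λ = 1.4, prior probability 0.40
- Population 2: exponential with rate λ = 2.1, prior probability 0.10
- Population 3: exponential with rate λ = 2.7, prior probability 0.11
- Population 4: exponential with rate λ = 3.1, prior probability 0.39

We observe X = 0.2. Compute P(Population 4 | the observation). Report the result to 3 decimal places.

Apply Bayes' rule: the posterior for each component is proportional to its prior times its likelihood at x.
Evaluate each component's likelihood at the observed value:
  L_1 = 1.4·e^(−1.4·0.2) = 1.4·e^(−0.2800) = 1.0581
  L_2 = 2.1·e^(−2.1·0.2) = 2.1·e^(−0.4200) = 1.3798
  L_3 = 2.7·e^(−2.7·0.2) = 2.7·e^(−0.5400) = 1.57342
  L_4 = 3.1·e^(−3.1·0.2) = 3.1·e^(−0.6200) = 1.66763
Unnormalised posteriors:
  π_1·L_1 = 0.40 × 1.0581 = 0.423239
  π_2·L_2 = 0.10 × 1.3798 = 0.13798
  π_3·L_3 = 0.11 × 1.57342 = 0.173076
  π_4·L_4 = 0.39 × 1.66763 = 0.650375
Sum: 0.423239 + 0.13798 + 0.173076 + 0.650375 = 1.38467
P(Population 4 | x) ≈ 0.470

0.470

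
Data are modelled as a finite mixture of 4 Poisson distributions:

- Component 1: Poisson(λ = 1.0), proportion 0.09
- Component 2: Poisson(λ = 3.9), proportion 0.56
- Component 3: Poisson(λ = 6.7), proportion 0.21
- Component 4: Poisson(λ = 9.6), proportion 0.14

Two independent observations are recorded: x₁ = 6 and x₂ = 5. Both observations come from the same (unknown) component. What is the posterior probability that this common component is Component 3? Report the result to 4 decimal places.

0.3356

The responsibility of component k is w_k f_k(x) divided by Σ_j w_j f_j(x).
Since both observations come from the same component, the likelihood for component k is f_k(x₁)·f_k(x₂).
  f_1 = [0.000510944] × [0.00306566] = 1.56638e-06
  f_2 = [0.0989251] × [0.152193] = 0.0150557
  f_3 = [0.154648] × [0.13849] = 0.0214172
  f_4 = [0.0736322] × [0.0460201] = 0.00338856
Weight by the priors:
  w_1·f_1 = 0.09 × 1.56638e-06 = 1.40974e-07
  w_2·f_2 = 0.56 × 0.0150557 = 0.00843117
  w_3·f_3 = 0.21 × 0.0214172 = 0.00449762
  w_4·f_4 = 0.14 × 0.00338856 = 0.000474399
Evidence: 1.40974e-07 + 0.00843117 + 0.00449762 + 0.000474399 = 0.0134033
P(Component 3 | data) ≈ 0.3356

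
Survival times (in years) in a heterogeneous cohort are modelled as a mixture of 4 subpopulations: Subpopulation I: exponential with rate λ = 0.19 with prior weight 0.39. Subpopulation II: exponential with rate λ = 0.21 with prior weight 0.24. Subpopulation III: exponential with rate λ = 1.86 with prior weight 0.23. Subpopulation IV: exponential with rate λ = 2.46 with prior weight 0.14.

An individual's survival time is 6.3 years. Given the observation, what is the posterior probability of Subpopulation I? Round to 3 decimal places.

P(component k | x) = π_k·f_k(x) / marginal(x), where marginal(x) = Σ_j π_j·f_j(x).
Component likelihoods at x = 6.3 years:
  f_I = 0.19·e^(−0.19·6.3) = 0.19·e^(−1.1970) = 0.0573988
  f_II = 0.21·e^(−0.21·6.3) = 0.21·e^(−1.3230) = 0.0559304
  f_III = 1.86·e^(−1.86·6.3) = 1.86·e^(−11.7180) = 1.51513e-05
  f_IV = 2.46·e^(−2.46·6.3) = 2.46·e^(−15.4980) = 4.5734e-07
Unnormalised posteriors:
  π_I·f_I = 0.39 × 0.0573988 = 0.0223855
  π_II·f_II = 0.24 × 0.0559304 = 0.0134233
  π_III·f_III = 0.23 × 1.51513e-05 = 3.4848e-06
  π_IV·f_IV = 0.14 × 4.5734e-07 = 6.40276e-08
Marginal: 0.0223855 + 0.0134233 + 3.4848e-06 + 6.40276e-08 = 0.0358124
Responsibility of Subpopulation I: 0.0223855 / 0.0358124 ≈ 0.625

0.625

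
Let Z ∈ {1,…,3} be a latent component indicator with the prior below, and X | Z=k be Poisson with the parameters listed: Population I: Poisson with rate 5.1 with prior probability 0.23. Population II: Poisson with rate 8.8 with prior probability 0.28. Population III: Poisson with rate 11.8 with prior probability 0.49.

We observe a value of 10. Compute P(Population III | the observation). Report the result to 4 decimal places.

Apply Bayes' rule: the posterior for each component is proportional to its prior times its likelihood at x.
Component likelihoods at x = 10:
  p_I = 0.0200003
  p_II = 0.115684
  p_III = 0.108239
Unnormalised posteriors:
  π_I·p_I = 0.23 × 0.0200003 = 0.00460007
  π_II·p_II = 0.28 × 0.115684 = 0.0323914
  π_III·p_III = 0.49 × 0.108239 = 0.0530369
Evidence: 0.00460007 + 0.0323914 + 0.0530369 = 0.0900284
So the posterior for Population III is 0.0530369 / 0.0900284 ≈ 0.5891.

0.5891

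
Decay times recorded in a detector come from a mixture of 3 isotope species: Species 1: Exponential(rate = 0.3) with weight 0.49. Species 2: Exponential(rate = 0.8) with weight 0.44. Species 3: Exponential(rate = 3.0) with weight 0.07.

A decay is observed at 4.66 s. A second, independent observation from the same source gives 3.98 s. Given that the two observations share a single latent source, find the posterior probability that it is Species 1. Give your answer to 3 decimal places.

0.922

Apply Bayes' rule: the posterior for each component is proportional to its prior times its likelihood at x.
Since both observations come from the same component, the likelihood for component k is f_k(x₁)·f_k(x₂).
  L_1 = [0.0741272] × [0.090902] = 0.00673831
  L_2 = [0.0192327] × [0.0331357] = 0.000637289
  L_3 = [2.54498e-06] × [1.95724e-05] = 4.98115e-11
Prior × likelihood for each component:
  π_1·L_1 = 0.49 × 0.00673831 = 0.00330177
  π_2·L_2 = 0.44 × 0.000637289 = 0.000280407
  π_3·L_3 = 0.07 × 4.98115e-11 = 3.4868e-12
Sum: 0.00330177 + 0.000280407 + 3.4868e-12 = 0.00358218
P(Species 1 | x) = 0.00330177 / 0.00358218 ≈ 0.922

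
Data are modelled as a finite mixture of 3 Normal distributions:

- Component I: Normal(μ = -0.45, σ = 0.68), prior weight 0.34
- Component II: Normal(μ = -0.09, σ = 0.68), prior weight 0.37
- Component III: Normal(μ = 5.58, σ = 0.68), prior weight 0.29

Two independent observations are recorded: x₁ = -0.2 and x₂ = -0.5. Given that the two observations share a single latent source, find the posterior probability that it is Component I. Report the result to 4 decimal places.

0.5100

The responsibility of component k is P(Z=k) f_k(x) divided by Σ_j P(Z=j) f_j(x).
Since both observations come from the same component, the likelihood for component k is f_k(x₁)·f_k(x₂).
  f_I = [0.548341] × [0.585096] = 0.320832
  f_II = [0.579054] × [0.48917] = 0.283256
  f_III = [1.20092e-16] × [2.56238e-18] = 3.07721e-34
Prior × likelihood for each component:
  P(Z=I)·f_I = 0.34 × 0.320832 = 0.109083
  P(Z=II)·f_II = 0.37 × 0.283256 = 0.104805
  P(Z=III)·f_III = 0.29 × 3.07721e-34 = 8.9239e-35
Denominator: 0.109083 + 0.104805 + 8.9239e-35 = 0.213888
P(Component I | x₁,x₂) ≈ 0.5100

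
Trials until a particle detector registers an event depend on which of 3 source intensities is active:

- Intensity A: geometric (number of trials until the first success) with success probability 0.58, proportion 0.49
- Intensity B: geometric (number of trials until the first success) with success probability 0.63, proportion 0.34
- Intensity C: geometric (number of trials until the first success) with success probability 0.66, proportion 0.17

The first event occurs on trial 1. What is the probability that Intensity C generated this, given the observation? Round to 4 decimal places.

0.1838

Apply Bayes' rule: the posterior for each component is proportional to its prior times its likelihood at x.
Evaluate each component's likelihood at the observed value:
  f_A = 0.58
  f_B = 0.63
  f_C = 0.66
Weight by the priors:
  π_A·f_A = 0.49 × 0.58 = 0.2842
  π_B·f_B = 0.34 × 0.63 = 0.2142
  π_C·f_C = 0.17 × 0.66 = 0.1122
Normaliser: 0.2842 + 0.2142 + 0.1122 = 0.6106
Responsibility of Intensity C: 0.1122 / 0.6106 ≈ 0.1838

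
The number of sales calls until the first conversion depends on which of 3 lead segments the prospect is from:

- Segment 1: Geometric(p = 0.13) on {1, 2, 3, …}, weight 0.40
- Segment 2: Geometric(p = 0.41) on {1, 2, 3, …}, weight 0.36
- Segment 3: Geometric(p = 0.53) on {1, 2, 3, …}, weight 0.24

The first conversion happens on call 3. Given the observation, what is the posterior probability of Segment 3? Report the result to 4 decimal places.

0.2364

The responsibility of component k is P(Z=k) f_k(x) divided by Σ_j P(Z=j) f_j(x).
Evaluate each component's likelihood at the observed value:
  p_1 = 0.13·(1−0.13)^2 = 0.13·0.7569 = 0.098397
  p_2 = 0.41·(1−0.41)^2 = 0.41·0.3481 = 0.142721
  p_3 = 0.53·(1−0.53)^2 = 0.53·0.2209 = 0.117077
Weight by the priors:
  P(Z=1)·p_1 = 0.40 × 0.098397 = 0.0393588
  P(Z=2)·p_2 = 0.36 × 0.142721 = 0.0513796
  P(Z=3)·p_3 = 0.24 × 0.117077 = 0.0280985
Evidence: 0.0393588 + 0.0513796 + 0.0280985 = 0.118837
So the posterior for Segment 3 is 0.0280985 / 0.118837 ≈ 0.2364.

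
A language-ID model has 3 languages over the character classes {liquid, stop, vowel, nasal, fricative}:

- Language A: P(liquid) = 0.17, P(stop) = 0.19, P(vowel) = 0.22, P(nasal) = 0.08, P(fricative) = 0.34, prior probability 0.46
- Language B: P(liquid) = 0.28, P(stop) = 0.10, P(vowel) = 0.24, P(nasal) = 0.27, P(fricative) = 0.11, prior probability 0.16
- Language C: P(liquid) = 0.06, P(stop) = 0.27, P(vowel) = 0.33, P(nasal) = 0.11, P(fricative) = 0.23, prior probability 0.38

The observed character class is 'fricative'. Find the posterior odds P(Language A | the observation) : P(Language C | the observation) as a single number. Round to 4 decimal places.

1.7895

Posterior odds = (π_i f_i(x)) / (π_j f_j(x)); the normalising sum cancels.
Categorical probabilities:
  L_A = P(fricative | comp) = 0.34
  L_B = P(fricative | comp) = 0.11
  L_C = P(fricative | comp) = 0.23
Posterior odds = (π_A·L_A) / (π_C·L_C) = (0.46·0.34) / (0.38·0.23) = 0.1564 / 0.0874 ≈ 1.7895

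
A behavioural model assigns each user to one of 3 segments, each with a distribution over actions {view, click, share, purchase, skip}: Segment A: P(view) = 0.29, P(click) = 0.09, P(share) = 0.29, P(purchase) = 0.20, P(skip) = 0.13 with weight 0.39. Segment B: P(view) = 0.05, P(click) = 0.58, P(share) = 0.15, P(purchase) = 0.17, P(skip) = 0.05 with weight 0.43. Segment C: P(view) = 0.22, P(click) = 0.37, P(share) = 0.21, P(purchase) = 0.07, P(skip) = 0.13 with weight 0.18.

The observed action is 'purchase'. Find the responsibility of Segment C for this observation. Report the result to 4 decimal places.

P(component k | x) = π_k·f_k(x) / marginal(x), where marginal(x) = Σ_j π_j·f_j(x).
Categorical probabilities:
  p_A = P(purchase | comp) = 0.20
  p_B = P(purchase | comp) = 0.17
  p_C = P(purchase | comp) = 0.07
Weight by the priors:
  π_A·p_A = 0.39 × 0.2 = 0.078
  π_B·p_B = 0.43 × 0.17 = 0.0731
  π_C·p_C = 0.18 × 0.07 = 0.0126
Normaliser: 0.078 + 0.0731 + 0.0126 = 0.1637
P(Segment C | data) ≈ 0.0770

0.0770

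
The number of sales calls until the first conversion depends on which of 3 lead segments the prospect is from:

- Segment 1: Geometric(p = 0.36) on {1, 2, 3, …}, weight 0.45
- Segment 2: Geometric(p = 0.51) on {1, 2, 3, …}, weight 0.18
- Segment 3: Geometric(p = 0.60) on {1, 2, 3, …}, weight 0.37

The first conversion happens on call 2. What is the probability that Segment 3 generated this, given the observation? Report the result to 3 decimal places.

Apply Bayes' rule: the posterior for each component is proportional to its prior times its likelihood at x.
Geometric probabilities:
  p_1 = 0.36·(1−0.36)^1 = 0.36·0.64 = 0.2304
  p_2 = 0.51·(1−0.51)^1 = 0.51·0.49 = 0.2499
  p_3 = 0.60·(1−0.60)^1 = 0.60·0.4 = 0.24
Weight by the priors:
  w_1·p_1 = 0.45 × 0.2304 = 0.10368
  w_2·p_2 = 0.18 × 0.2499 = 0.044982
  w_3·p_3 = 0.37 × 0.24 = 0.0888
Denominator: 0.10368 + 0.044982 + 0.0888 = 0.237462
P(Segment 3 | x) = 0.0888 / 0.237462 ≈ 0.374

0.374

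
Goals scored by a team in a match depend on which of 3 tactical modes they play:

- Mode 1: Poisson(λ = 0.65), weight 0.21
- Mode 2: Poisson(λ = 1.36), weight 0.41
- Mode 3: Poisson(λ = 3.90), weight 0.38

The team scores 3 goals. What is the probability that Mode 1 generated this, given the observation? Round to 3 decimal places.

By Bayes' theorem, P(k | x) = w_k f_k(x) / Σ_j w_j f_j(x).
Poisson probabilities:
  f_1 = e^(−0.65)·0.65^3/3! = 0.0238945
  f_2 = e^(−1.36)·1.36^3/3! = 0.107603
  f_3 = e^(−3.90)·3.90^3/3! = 0.200122
Prior × likelihood for each component:
  w_1·f_1 = 0.21 × 0.0238945 = 0.00501784
  w_2·f_2 = 0.41 × 0.107603 = 0.0441173
  w_3·f_3 = 0.38 × 0.200122 = 0.0760462
Marginal: 0.00501784 + 0.0441173 + 0.0760462 = 0.125181
So the posterior for Mode 1 is 0.00501784 / 0.125181 ≈ 0.040.

0.040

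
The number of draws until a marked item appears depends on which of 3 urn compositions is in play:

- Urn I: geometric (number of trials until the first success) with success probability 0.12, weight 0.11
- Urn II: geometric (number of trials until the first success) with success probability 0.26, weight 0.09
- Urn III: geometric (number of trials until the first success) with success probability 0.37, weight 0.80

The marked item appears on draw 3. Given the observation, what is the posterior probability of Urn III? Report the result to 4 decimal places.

0.8361

By Bayes' theorem, P(k | x) = w_k f_k(x) / Σ_j w_j f_j(x).
Geometric probabilities:
  p_I = 0.12·(1−0.12)^2 = 0.12·0.7744 = 0.092928
  p_II = 0.26·(1−0.26)^2 = 0.26·0.5476 = 0.142376
  p_III = 0.37·(1−0.37)^2 = 0.37·0.3969 = 0.146853
Unnormalised posteriors:
  w_I·p_I = 0.11 × 0.092928 = 0.0102221
  w_II·p_II = 0.09 × 0.142376 = 0.0128138
  w_III·p_III = 0.80 × 0.146853 = 0.117482
Sum: 0.0102221 + 0.0128138 + 0.117482 = 0.140518
P(Urn III | the observation) ≈ 0.8361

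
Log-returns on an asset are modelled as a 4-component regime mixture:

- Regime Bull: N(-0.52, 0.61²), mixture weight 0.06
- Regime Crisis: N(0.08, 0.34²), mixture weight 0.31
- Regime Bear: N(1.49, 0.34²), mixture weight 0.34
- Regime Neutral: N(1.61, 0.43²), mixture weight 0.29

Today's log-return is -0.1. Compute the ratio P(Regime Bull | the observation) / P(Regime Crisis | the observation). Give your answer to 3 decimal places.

0.098

The posterior odds equal the prior odds times the likelihood ratio: (π_i/π_j)·(f_i(x)/f_j(x)).
Evaluate each component's likelihood at the observed value:
  p_Bull = (1/(0.61·√(2π)))·exp(−(-0.1−-0.52)²/(2·0.61²)) = 0.654004·exp(-0.23703) = 0.515986
  p_Crisis = (1/(0.34·√(2π)))·exp(−(-0.1−0.08)²/(2·0.34²)) = 1.173360·exp(-0.14014) = 1.01993
  p_Bear = (1/(0.34·√(2π)))·exp(−(-0.1−1.49)²/(2·0.34²)) = 1.173360·exp(-10.93469) = 2.09197e-05
  p_Neutral = (1/(0.43·√(2π)))·exp(−(-0.1−1.61)²/(2·0.43²)) = 0.927773·exp(-7.90725) = 0.000341482
Posterior odds = (π_Bull·p_Bull) / (π_Crisis·p_Crisis) = (0.06·0.515986) / (0.31·1.01993) = 0.0309592 / 0.316178 ≈ 0.098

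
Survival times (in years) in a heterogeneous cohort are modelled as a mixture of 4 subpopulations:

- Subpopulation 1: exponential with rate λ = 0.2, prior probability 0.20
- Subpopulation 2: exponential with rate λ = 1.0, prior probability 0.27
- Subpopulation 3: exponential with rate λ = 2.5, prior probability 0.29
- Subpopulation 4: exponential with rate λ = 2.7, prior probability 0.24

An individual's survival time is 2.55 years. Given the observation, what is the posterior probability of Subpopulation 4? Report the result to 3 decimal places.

0.014

The responsibility of component k is π_k f_k(x) divided by Σ_j π_j f_j(x).
Exponential densities:
  L_1 = 0.2·e^(−0.2·2.55) = 0.2·e^(−0.5100) = 0.120099
  L_2 = 1.0·e^(−1.0·2.55) = 1.0·e^(−2.5500) = 0.0780817
  L_3 = 2.5·e^(−2.5·2.55) = 2.5·e^(−6.3750) = 0.00425905
  L_4 = 2.7·e^(−2.7·2.55) = 2.7·e^(−6.8850) = 0.00276214
Weight by the priors:
  π_1·L_1 = 0.20 × 0.120099 = 0.0240198
  π_2·L_2 = 0.27 × 0.0780817 = 0.021082
  π_3·L_3 = 0.29 × 0.00425905 = 0.00123512
  π_4·L_4 = 0.24 × 0.00276214 = 0.000662914
Normaliser: 0.0240198 + 0.021082 + 0.00123512 + 0.000662914 = 0.0469999
So the posterior for Subpopulation 4 is 0.000662914 / 0.0469999 ≈ 0.014.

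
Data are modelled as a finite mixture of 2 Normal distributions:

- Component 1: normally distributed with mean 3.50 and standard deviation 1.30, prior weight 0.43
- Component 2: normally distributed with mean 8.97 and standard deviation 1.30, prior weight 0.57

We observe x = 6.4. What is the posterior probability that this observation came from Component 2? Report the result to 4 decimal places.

0.6934

By Bayes' theorem, P(k | x) = π_k f_k(x) / Σ_j π_j f_j(x).
Component likelihoods at x = 6.4:
  f_1 = (1/(1.30·√(2π)))·exp(−(6.4−3.50)²/(2·1.30²)) = 0.306879·exp(-2.48817) = 0.02549
  f_2 = (1/(1.30·√(2π)))·exp(−(6.4−8.97)²/(2·1.30²)) = 0.306879·exp(-1.95411) = 0.0434817
Weight by the priors:
  π_1·f_1 = 0.43 × 0.02549 = 0.0109607
  π_2·f_2 = 0.57 × 0.0434817 = 0.0247846
Normaliser: 0.0109607 + 0.0247846 = 0.0357453
P(Component 2 | x) = 0.0247846 / 0.0357453 ≈ 0.6934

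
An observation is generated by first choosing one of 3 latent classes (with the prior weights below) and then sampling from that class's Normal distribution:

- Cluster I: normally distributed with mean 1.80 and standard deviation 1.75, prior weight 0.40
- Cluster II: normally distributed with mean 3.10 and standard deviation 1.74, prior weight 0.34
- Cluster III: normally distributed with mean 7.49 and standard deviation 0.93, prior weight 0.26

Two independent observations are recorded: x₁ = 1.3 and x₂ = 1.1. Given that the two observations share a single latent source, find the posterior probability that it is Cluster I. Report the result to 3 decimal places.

0.773

By Bayes' theorem, P(k | x) = w_k f_k(x) / Σ_j w_j f_j(x).
Since both observations come from the same component, the likelihood for component k is f_k(x₁)·f_k(x₂).
  L_I = [(1/(1.75·√(2π)))·exp(−(1.3−1.80)²/(2·1.75²)) = 0.227967·exp(-0.04082) = 0.21885] × [0.21044] = 0.0460547
  L_II = [(1/(1.74·√(2π)))·exp(−(1.3−3.10)²/(2·1.74²)) = 0.229277·exp(-0.53508) = 0.13427] × [0.118432] = 0.0159019
  L_III = [(1/(0.93·√(2π)))·exp(−(1.3−7.49)²/(2·0.93²)) = 0.428970·exp(-22.15060) = 1.02931e-10] × [2.4036e-11] = 2.47405e-21
Weight by the priors:
  w_I·L_I = 0.40 × 0.0460547 = 0.0184219
  w_II·L_II = 0.34 × 0.0159019 = 0.00540666
  w_III·L_III = 0.26 × 2.47405e-21 = 6.43253e-22
Normaliser: 0.0184219 + 0.00540666 + 6.43253e-22 = 0.0238286
P(Cluster I | x₁,x₂) ≈ 0.773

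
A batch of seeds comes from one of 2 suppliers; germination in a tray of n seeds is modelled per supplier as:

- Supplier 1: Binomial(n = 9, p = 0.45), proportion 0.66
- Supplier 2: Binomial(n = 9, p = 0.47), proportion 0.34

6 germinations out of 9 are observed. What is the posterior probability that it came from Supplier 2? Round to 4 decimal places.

P(component k | x) = w_k·f_k(x) / marginal(x), where marginal(x) = Σ_j w_j·f_j(x).
Component likelihoods at x = 6 germinations out of 9:
  f_1 = 0.116049
  f_2 = 0.134801
Multiply by the mixture weights:
  w_1·f_1 = 0.66 × 0.116049 = 0.0765925
  w_2·f_2 = 0.34 × 0.134801 = 0.0458324
Denominator: 0.0765925 + 0.0458324 = 0.122425
Responsibility of Supplier 2: 0.0458324 / 0.122425 ≈ 0.3744

0.3744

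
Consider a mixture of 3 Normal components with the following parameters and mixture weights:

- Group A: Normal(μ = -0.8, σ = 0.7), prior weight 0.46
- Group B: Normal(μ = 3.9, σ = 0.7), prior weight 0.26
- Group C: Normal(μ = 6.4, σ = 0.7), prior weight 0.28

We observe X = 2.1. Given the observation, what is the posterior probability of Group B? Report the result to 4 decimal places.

P(component k | x) = P(Z=k)·f_k(x) / marginal(x), where marginal(x) = Σ_j P(Z=j)·f_j(x).
Evaluate each component's likelihood at the observed value:
  f_A = (1/(0.7·√(2π)))·exp(−(2.1−-0.8)²/(2·0.7²)) = 0.569918·exp(-8.58163) = 0.00010687
  f_B = (1/(0.7·√(2π)))·exp(−(2.1−3.9)²/(2·0.7²)) = 0.569918·exp(-3.30612) = 0.0208921
  f_C = (1/(0.7·√(2π)))·exp(−(2.1−6.4)²/(2·0.7²)) = 0.569918·exp(-18.86735) = 3.64609e-09
Weight by the priors:
  P(Z=A)·f_A = 0.46 × 0.00010687 = 4.91603e-05
  P(Z=B)·f_B = 0.26 × 0.0208921 = 0.00543194
  P(Z=C)·f_C = 0.28 × 3.64609e-09 = 1.02091e-09
Normaliser: 4.91603e-05 + 0.00543194 + 1.02091e-09 = 0.0054811
Responsibility of Group B: 0.00543194 / 0.0054811 ≈ 0.9910

0.9910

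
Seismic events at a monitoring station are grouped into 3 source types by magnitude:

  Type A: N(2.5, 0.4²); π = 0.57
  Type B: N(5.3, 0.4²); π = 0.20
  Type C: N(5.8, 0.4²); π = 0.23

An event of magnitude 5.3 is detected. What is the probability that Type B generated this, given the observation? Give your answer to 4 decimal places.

0.6551

P(component k | x) = P(Z=k)·f_k(x) / marginal(x), where marginal(x) = Σ_j P(Z=j)·f_j(x).
Normal densities:
  f_A = 2.28368e-11
  f_B = 0.997356
  f_C = 0.456623
Weight by the priors:
  P(Z=A)·f_A = 0.57 × 2.28368e-11 = 1.3017e-11
  P(Z=B)·f_B = 0.20 × 0.997356 = 0.199471
  P(Z=C)·f_C = 0.23 × 0.456623 = 0.105023
Evidence: 1.3017e-11 + 0.199471 + 0.105023 = 0.304494
So the posterior for Type B is 0.199471 / 0.304494 ≈ 0.6551.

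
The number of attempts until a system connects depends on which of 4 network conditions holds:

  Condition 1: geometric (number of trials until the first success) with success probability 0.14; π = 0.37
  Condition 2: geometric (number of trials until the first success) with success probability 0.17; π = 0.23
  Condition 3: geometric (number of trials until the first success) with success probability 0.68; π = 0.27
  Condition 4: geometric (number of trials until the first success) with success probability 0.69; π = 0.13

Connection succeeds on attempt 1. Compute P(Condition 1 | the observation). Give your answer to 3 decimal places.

Apply Bayes' rule: the posterior for each component is proportional to its prior times its likelihood at x.
Evaluate each component's likelihood at the observed value:
  p_1 = 0.14
  p_2 = 0.17
  p_3 = 0.68
  p_4 = 0.69
Multiply by the mixture weights:
  π_1·p_1 = 0.37 × 0.14 = 0.0518
  π_2·p_2 = 0.23 × 0.17 = 0.0391
  π_3·p_3 = 0.27 × 0.68 = 0.1836
  π_4·p_4 = 0.13 × 0.69 = 0.0897
Sum: 0.0518 + 0.0391 + 0.1836 + 0.0897 = 0.3642
So the posterior for Condition 1 is 0.0518 / 0.3642 ≈ 0.142.

0.142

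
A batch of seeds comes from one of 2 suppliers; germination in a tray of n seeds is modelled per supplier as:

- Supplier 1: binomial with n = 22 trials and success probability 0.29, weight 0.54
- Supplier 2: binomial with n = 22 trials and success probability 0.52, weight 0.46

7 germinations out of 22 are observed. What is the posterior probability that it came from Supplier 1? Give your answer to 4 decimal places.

0.8749

Apply Bayes' rule: the posterior for each component is proportional to its prior times its likelihood at x.
Binomial probabilities:
  p_1 = C(22,7)·0.29^7·0.71^15 = 170544·0.000172499·0.00587321 = 0.172782
  p_2 = C(22,7)·0.52^7·0.48^15 = 170544·0.0102807·1.65432e-05 = 0.0290054
Weight by the priors:
  π_1·p_1 = 0.54 × 0.172782 = 0.0933021
  π_2·p_2 = 0.46 × 0.0290054 = 0.0133425
Denominator: 0.0933021 + 0.0133425 = 0.106645
P(Supplier 1 | data) = 0.0933021 / 0.106645 ≈ 0.8749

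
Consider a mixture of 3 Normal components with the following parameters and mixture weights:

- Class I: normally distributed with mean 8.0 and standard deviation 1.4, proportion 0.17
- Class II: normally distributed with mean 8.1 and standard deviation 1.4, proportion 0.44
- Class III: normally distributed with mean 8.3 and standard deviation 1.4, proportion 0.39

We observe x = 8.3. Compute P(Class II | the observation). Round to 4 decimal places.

0.4392

The responsibility of component k is w_k f_k(x) divided by Σ_j w_j f_j(x).
Normal densities:
  L_I = 0.278491
  L_II = 0.282066
  L_III = 0.284959
Weight by the priors:
  w_I·L_I = 0.17 × 0.278491 = 0.0473435
  w_II·L_II = 0.44 × 0.282066 = 0.124109
  w_III·L_III = 0.39 × 0.284959 = 0.111134
Sum: 0.0473435 + 0.124109 + 0.111134 = 0.282586
P(Class II | x) = 0.124109 / 0.282586 ≈ 0.4392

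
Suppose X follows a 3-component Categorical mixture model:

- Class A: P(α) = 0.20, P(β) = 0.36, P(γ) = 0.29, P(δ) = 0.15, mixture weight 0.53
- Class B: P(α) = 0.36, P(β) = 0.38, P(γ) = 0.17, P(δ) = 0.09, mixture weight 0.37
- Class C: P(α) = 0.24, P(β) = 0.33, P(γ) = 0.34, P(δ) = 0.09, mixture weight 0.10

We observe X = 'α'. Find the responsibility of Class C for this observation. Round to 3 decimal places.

0.091

Posterior ∝ prior × likelihood, so P(k | x) ∝ π_k f_k(x); normalise over all components.
Component likelihoods at x = 'α':
  L_A = P(α | comp) = 0.20
  L_B = P(α | comp) = 0.36
  L_C = P(α | comp) = 0.24
Multiply by the mixture weights:
  π_A·L_A = 0.53 × 0.2 = 0.106
  π_B·L_B = 0.37 × 0.36 = 0.1332
  π_C·L_C = 0.10 × 0.24 = 0.024
Denominator: 0.106 + 0.1332 + 0.024 = 0.2632
P(Class C | the observation) ≈ 0.091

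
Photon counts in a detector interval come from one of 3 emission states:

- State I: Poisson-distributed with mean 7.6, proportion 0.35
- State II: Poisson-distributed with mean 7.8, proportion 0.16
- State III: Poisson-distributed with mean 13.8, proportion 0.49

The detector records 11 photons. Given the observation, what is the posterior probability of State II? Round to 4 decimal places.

Posterior ∝ prior × likelihood, so P(k | x) ∝ π_k f_k(x); normalise over all components.
Poisson probabilities:
  L_I = e^(−7.6)·7.6^11/11! = 0.061257
  L_II = e^(−7.8)·7.8^11/11! = 0.0667403
  L_III = e^(−13.8)·13.8^11/11! = 0.0879529
Prior × likelihood for each component:
  π_I·L_I = 0.35 × 0.061257 = 0.02144
  π_II·L_II = 0.16 × 0.0667403 = 0.0106784
  π_III·L_III = 0.49 × 0.0879529 = 0.0430969
Evidence: 0.02144 + 0.0106784 + 0.0430969 = 0.0752153
So the posterior for State II is 0.0106784 / 0.0752153 ≈ 0.1420.

0.1420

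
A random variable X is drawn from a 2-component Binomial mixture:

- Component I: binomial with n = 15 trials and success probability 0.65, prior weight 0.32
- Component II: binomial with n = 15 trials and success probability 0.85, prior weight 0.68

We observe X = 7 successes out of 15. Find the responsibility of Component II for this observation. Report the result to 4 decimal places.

By Bayes' theorem, P(k | x) = P(Z=k) f_k(x) / Σ_j P(Z=j) f_j(x).
Component likelihoods at x = 7 successes out of 15:
  f_I = 0.0710373
  f_II = 0.000528702
Prior × likelihood for each component:
  P(Z=I)·f_I = 0.32 × 0.0710373 = 0.0227319
  P(Z=II)·f_II = 0.68 × 0.000528702 = 0.000359517
Sum: 0.0227319 + 0.000359517 = 0.0230915
So the posterior for Component II is 0.000359517 / 0.0230915 ≈ 0.0156.

0.0156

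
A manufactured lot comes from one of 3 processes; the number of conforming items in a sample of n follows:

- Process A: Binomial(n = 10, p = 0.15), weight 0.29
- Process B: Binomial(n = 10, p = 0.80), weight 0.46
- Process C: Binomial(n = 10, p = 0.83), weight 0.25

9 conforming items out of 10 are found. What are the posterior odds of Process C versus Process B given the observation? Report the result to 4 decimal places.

The posterior odds equal the prior odds times the likelihood ratio: (w_i/w_j)·(f_i(x)/f_j(x)).
Binomial probabilities:
  f_A = 3.26769e-07
  f_B = 0.268435
  f_C = 0.317798
0.0794496 / 0.12348 ≈ 0.6434

0.6434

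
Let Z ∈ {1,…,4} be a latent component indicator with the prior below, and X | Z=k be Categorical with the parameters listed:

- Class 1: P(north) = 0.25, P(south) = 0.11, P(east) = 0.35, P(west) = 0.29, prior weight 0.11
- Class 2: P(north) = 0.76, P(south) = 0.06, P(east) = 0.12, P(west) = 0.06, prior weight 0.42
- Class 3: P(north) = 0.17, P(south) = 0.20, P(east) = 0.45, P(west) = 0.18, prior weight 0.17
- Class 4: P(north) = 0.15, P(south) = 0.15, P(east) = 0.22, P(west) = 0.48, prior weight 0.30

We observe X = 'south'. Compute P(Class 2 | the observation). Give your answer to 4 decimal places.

0.2167

The responsibility of component k is P(Z=k) f_k(x) divided by Σ_j P(Z=j) f_j(x).
Categorical probabilities:
  p_1 = P(south | comp) = 0.11
  p_2 = P(south | comp) = 0.06
  p_3 = P(south | comp) = 0.20
  p_4 = P(south | comp) = 0.15
Prior × likelihood for each component:
  P(Z=1)·p_1 = 0.11 × 0.11 = 0.0121
  P(Z=2)·p_2 = 0.42 × 0.06 = 0.0252
  P(Z=3)·p_3 = 0.17 × 0.2 = 0.034
  P(Z=4)·p_4 = 0.30 × 0.15 = 0.045
Normaliser: 0.0121 + 0.0252 + 0.034 + 0.045 = 0.1163
So the posterior for Class 2 is 0.0252 / 0.1163 ≈ 0.2167.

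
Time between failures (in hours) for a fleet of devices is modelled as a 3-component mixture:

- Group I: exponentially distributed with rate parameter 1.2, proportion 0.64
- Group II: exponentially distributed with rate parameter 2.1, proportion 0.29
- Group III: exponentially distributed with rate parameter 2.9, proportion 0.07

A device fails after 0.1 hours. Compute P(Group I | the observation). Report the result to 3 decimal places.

0.513

P(component k | x) = π_k·f_k(x) / marginal(x), where marginal(x) = Σ_j π_j·f_j(x).
Component likelihoods at x = 0.1 hours:
  L_I = 1.2·e^(−1.2·0.1) = 1.2·e^(−0.1200) = 1.0643
  L_II = 2.1·e^(−2.1·0.1) = 2.1·e^(−0.2100) = 1.70223
  L_III = 2.9·e^(−2.9·0.1) = 2.9·e^(−0.2900) = 2.16996
Prior × likelihood for each component:
  π_I·L_I = 0.64 × 1.0643 = 0.681155
  π_II·L_II = 0.29 × 1.70223 = 0.493646
  π_III·L_III = 0.07 × 2.16996 = 0.151898
Sum: 0.681155 + 0.493646 + 0.151898 = 1.3267
P(Group I | 0.1 hours) = 0.681155 / 1.3267 ≈ 0.513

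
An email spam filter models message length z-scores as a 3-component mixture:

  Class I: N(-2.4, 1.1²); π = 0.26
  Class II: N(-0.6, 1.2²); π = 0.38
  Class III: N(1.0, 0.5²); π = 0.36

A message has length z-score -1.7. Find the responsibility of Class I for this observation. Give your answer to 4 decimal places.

The responsibility of component k is π_k f_k(x) divided by Σ_j π_j f_j(x).
Evaluate each component's likelihood at the observed value:
  p_I = (1/(1.1·√(2π)))·exp(−(-1.7−-2.4)²/(2·1.1²)) = 0.362675·exp(-0.20248) = 0.296198
  p_II = (1/(1.2·√(2π)))·exp(−(-1.7−-0.6)²/(2·1.2²)) = 0.332452·exp(-0.42014) = 0.218406
  p_III = (1/(0.5·√(2π)))·exp(−(-1.7−1.0)²/(2·0.5²)) = 0.797885·exp(-14.58000) = 3.71472e-07
Weight by the priors:
  π_I·p_I = 0.26 × 0.296198 = 0.0770114
  π_II·p_II = 0.38 × 0.218406 = 0.0829943
  π_III·p_III = 0.36 × 3.71472e-07 = 1.3373e-07
Normaliser: 0.0770114 + 0.0829943 + 1.3373e-07 = 0.160006
Responsibility of Class I: 0.0770114 / 0.160006 ≈ 0.4813

0.4813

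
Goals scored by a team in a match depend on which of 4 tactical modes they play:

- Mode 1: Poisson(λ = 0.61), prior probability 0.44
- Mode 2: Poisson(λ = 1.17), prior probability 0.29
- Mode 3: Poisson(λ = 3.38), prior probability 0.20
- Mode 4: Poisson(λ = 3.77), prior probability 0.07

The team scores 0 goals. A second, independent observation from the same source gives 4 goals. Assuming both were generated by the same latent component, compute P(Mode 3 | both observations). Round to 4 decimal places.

The responsibility of component k is P(Z=k) f_k(x) divided by Σ_j P(Z=j) f_j(x).
Since both observations come from the same component, the likelihood for component k is f_k(x₁)·f_k(x₂).
  L_1 = [e^(−0.61)·0.61^0/0! = 0.543351] × [0.00313465] = 0.00170321
  L_2 = [e^(−1.17)·1.17^0/0! = 0.310367] × [0.024233] = 0.00752113
  L_3 = [e^(−3.38)·3.38^0/0! = 0.0340475] × [0.185157] = 0.00630413
  L_4 = [e^(−3.77)·3.77^0/0! = 0.0230521] × [0.194028] = 0.00447274
Weight by the priors:
  P(Z=1)·L_1 = 0.44 × 0.00170321 = 0.000749413
  P(Z=2)·L_2 = 0.29 × 0.00752113 = 0.00218113
  P(Z=3)·L_3 = 0.20 × 0.00630413 = 0.00126083
  P(Z=4)·L_4 = 0.07 × 0.00447274 = 0.000313092
Marginal: 0.000749413 + 0.00218113 + 0.00126083 + 0.000313092 = 0.00450446
Responsibility of Mode 3: 0.00126083 / 0.00450446 ≈ 0.2799

0.2799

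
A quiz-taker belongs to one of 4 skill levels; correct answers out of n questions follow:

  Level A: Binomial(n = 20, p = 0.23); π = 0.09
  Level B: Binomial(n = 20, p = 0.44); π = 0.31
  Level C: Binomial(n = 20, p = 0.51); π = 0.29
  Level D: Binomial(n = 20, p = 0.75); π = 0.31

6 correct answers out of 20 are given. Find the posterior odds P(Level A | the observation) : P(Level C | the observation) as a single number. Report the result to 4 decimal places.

Posterior odds = (w_i f_i(x)) / (w_j f_j(x)); the normalising sum cancels.
Binomial probabilities:
  L_A = C(20,6)·0.23^6·0.77^14 = 38760·0.000148036·0.0257555 = 0.147782
  L_B = C(20,6)·0.44^6·0.56^14 = 38760·0.00725631·0.000298286 = 0.0838943
  L_C = C(20,6)·0.51^6·0.49^14 = 38760·0.0175963·4.59987e-05 = 0.0313726
  L_D = C(20,6)·0.75^6·0.25^14 = 38760·0.177979·3.72529e-09 = 2.56987e-05
Odds = (0.09/0.29) × (0.147782/0.0313726) = 0.310345 × 4.71054 ≈ 1.4619

1.4619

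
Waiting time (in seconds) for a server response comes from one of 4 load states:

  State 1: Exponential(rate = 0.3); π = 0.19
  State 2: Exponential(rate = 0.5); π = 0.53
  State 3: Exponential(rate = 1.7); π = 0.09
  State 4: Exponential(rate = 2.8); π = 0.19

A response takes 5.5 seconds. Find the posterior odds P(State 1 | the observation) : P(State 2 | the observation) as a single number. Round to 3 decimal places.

Only the two components matter; the odds are (w_i f_i(x)) / (w_j f_j(x)).
Exponential densities:
  f_1 = 0.057615
  f_2 = 0.0319639
  f_3 = 0.000147841
  f_4 = 5.74147e-07
Posterior odds = (w_1·f_1) / (w_2·f_2) = (0.19·0.057615) / (0.53·0.0319639) = 0.0109468 / 0.0169409 ≈ 0.646

0.646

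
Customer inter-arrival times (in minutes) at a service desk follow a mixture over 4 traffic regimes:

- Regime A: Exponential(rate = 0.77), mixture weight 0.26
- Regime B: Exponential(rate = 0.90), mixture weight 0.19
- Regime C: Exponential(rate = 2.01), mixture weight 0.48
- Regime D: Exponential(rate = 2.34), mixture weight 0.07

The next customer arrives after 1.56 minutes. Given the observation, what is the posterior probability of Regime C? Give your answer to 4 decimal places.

By Bayes' theorem, P(k | x) = π_k f_k(x) / Σ_j π_j f_j(x).
Evaluate each component's likelihood at the observed value:
  L_A = 0.231641
  L_B = 0.221051
  L_C = 0.0873821
  L_D = 0.0607949
Unnormalised posteriors:
  π_A·L_A = 0.26 × 0.231641 = 0.0602268
  π_B·L_B = 0.19 × 0.221051 = 0.0419997
  π_C·L_C = 0.48 × 0.0873821 = 0.0419434
  π_D·L_D = 0.07 × 0.0607949 = 0.00425564
Denominator: 0.0602268 + 0.0419997 + 0.0419434 + 0.00425564 = 0.148426
So the posterior for Regime C is 0.0419434 / 0.148426 ≈ 0.2826.

0.2826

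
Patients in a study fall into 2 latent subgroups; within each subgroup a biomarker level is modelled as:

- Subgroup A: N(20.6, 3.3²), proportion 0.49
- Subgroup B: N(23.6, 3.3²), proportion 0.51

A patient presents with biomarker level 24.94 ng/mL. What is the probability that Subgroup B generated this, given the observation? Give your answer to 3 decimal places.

The responsibility of component k is P(Z=k) f_k(x) divided by Σ_j P(Z=j) f_j(x).
Evaluate each component's likelihood at the observed value:
  f_A = 0.0509112
  f_B = 0.111325
Unnormalised posteriors:
  P(Z=A)·f_A = 0.49 × 0.0509112 = 0.0249465
  P(Z=B)·f_B = 0.51 × 0.111325 = 0.0567756
Denominator: 0.0249465 + 0.0567756 = 0.0817221
So the posterior for Subgroup B is 0.0567756 / 0.0817221 ≈ 0.695.

0.695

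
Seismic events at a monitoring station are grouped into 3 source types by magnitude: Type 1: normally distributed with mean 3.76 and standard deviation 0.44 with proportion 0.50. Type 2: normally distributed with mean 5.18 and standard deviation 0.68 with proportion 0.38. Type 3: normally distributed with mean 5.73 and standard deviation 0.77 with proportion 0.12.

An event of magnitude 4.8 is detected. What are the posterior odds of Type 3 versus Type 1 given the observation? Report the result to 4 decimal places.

Posterior odds = (w_i f_i(x)) / (w_j f_j(x)); the normalising sum cancels.
Normal densities:
  p_1 = 0.0555014
  p_2 = 0.501868
  p_3 = 0.249835
Posterior odds = (w_3·p_3) / (w_1·p_1) = (0.12·0.249835) / (0.50·0.0555014) = 0.0299802 / 0.0277507 ≈ 1.0803

1.0803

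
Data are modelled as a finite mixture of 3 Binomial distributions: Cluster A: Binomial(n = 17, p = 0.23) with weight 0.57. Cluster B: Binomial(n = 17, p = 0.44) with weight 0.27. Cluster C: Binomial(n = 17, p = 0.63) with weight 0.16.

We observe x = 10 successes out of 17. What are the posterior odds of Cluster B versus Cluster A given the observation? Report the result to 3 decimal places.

33.467

The posterior odds equal the prior odds times the likelihood ratio: (P(Z=i)/P(Z=j))·(f_i(x)/f_j(x)).
Binomial probabilities:
  f_A = C(17,10)·0.23^10·0.77^7 = 19448·4.14265e-07·0.160485 = 0.00129297
  f_B = C(17,10)·0.44^10·0.56^7 = 19448·0.000271974·0.0172709 = 0.091352
  f_C = C(17,10)·0.63^10·0.37^7 = 19448·0.0098493·0.000949319 = 0.181841
Odds = (0.27/0.57) × (0.091352/0.00129297) = 0.473684 × 70.6528 ≈ 33.467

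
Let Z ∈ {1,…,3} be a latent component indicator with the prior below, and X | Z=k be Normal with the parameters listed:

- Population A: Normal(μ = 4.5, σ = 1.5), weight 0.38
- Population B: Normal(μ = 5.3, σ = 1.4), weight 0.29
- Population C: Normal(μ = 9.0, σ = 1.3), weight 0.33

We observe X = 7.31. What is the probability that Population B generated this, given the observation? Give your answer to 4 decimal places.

0.3259

Apply Bayes' rule: the posterior for each component is proportional to its prior times its likelihood at x.
Normal densities:
  f_A = (1/(1.5·√(2π)))·exp(−(7.31−4.5)²/(2·1.5²)) = 0.265962·exp(-1.75469) = 0.046001
  f_B = (1/(1.4·√(2π)))·exp(−(7.31−5.3)²/(2·1.4²)) = 0.284959·exp(-1.03064) = 0.101667
  f_C = (1/(1.3·√(2π)))·exp(−(7.31−9.0)²/(2·1.3²)) = 0.306879·exp(-0.84500) = 0.131822
Unnormalised posteriors:
  P(Z=A)·f_A = 0.38 × 0.046001 = 0.0174804
  P(Z=B)·f_B = 0.29 × 0.101667 = 0.0294835
  P(Z=C)·f_C = 0.33 × 0.131822 = 0.0435013
Denominator: 0.0174804 + 0.0294835 + 0.0435013 = 0.0904652
P(Population B | the observation) ≈ 0.3259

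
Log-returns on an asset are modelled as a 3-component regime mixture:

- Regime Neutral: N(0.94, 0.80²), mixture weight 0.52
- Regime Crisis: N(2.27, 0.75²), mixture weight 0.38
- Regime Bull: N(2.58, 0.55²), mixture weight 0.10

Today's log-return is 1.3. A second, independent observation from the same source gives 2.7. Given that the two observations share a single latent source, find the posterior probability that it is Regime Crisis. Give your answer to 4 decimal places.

By Bayes' theorem, P(k | x) = w_k f_k(x) / Σ_j w_j f_j(x).
Since both observations come from the same component, the likelihood for component k is f_k(x₁)·f_k(x₂).
  L_Neutral = [(1/(0.80·√(2π)))·exp(−(1.3−0.94)²/(2·0.80²)) = 0.498678·exp(-0.10125) = 0.450659] × [0.0443432] = 0.0199837
  L_Crisis = [(1/(0.75·√(2π)))·exp(−(1.3−2.27)²/(2·0.75²)) = 0.531923·exp(-0.83636) = 0.230475] × [0.451305] = 0.104015
  L_Bull = [(1/(0.55·√(2π)))·exp(−(1.3−2.58)²/(2·0.55²)) = 0.725350·exp(-2.70810) = 0.0483543] × [0.708289] = 0.0342488
Unnormalised posteriors:
  w_Neutral·L_Neutral = 0.52 × 0.0199837 = 0.0103915
  w_Crisis·L_Crisis = 0.38 × 0.104015 = 0.0395255
  w_Bull·L_Bull = 0.10 × 0.0342488 = 0.00342488
Marginal: 0.0103915 + 0.0395255 + 0.00342488 = 0.0533419
P(Regime Crisis | x) = 0.0395255 / 0.0533419 ≈ 0.7410

0.7410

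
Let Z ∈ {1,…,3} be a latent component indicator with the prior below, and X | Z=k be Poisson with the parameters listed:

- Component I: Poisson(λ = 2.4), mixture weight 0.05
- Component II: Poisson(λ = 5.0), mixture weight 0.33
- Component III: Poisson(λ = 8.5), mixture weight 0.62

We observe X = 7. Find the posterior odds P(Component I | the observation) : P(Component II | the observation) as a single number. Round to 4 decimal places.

Since P(k|x) ∝ P(Z=k) f_k(x), the posterior odds are P(Z=i) f_i(x) / (P(Z=j) f_j(x)).
Poisson probabilities:
  f_I = e^(−2.4)·2.4^7/7! = 0.00825546
  f_II = e^(−5.0)·5.0^7/7! = 0.104445
  f_III = e^(−8.5)·8.5^7/7! = 0.129419
0.000412773 / 0.0344668 ≈ 0.0120

0.0120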